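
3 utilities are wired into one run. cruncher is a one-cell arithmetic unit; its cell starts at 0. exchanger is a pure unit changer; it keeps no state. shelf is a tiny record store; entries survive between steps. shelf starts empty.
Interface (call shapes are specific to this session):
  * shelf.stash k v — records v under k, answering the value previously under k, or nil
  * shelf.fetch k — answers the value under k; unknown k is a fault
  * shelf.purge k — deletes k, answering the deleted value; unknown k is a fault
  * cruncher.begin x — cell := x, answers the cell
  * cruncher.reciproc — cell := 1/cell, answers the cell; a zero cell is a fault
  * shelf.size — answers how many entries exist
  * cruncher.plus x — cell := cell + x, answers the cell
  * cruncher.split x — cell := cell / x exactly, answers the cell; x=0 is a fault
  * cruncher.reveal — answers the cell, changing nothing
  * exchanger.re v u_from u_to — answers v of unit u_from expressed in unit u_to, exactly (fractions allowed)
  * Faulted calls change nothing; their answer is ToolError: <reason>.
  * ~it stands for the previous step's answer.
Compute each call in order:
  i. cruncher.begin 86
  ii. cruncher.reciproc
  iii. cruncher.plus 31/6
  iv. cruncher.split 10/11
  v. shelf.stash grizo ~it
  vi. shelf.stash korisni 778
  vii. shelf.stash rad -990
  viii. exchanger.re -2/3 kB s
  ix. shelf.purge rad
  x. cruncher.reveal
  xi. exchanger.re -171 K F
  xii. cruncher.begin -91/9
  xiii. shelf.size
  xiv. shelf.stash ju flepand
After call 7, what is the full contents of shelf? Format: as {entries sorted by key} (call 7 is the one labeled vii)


Answer: {grizo=3674/645, korisni=778, rad=-990}

Derivation:
;; 1. cruncher.begin(x='86') : 86
;; 2. cruncher.reciproc() : 1/86
;; 3. cruncher.plus(x='31/6') : 668/129
;; 4. cruncher.split(x='10/11') : 3674/645
;; 5. shelf.stash(k='grizo', v='~it') : nil
;; 6. shelf.stash(k='korisni', v='778') : nil
;; 7. shelf.stash(k='rad', v='-990') : nil
;; 8. exchanger.re(v='-2/3', u_from='kB', u_to='s') : ToolError: incompatible units
;; 9. shelf.purge(k='rad') : -990
;; 10. cruncher.reveal() : 3674/645
;; 11. exchanger.re(v='-171', u_from='K', u_to='F') : -76747/100
;; 12. cruncher.begin(x='-91/9') : -91/9
;; 13. shelf.size() : 2
;; 14. shelf.stash(k='ju', v='flepand') : nil


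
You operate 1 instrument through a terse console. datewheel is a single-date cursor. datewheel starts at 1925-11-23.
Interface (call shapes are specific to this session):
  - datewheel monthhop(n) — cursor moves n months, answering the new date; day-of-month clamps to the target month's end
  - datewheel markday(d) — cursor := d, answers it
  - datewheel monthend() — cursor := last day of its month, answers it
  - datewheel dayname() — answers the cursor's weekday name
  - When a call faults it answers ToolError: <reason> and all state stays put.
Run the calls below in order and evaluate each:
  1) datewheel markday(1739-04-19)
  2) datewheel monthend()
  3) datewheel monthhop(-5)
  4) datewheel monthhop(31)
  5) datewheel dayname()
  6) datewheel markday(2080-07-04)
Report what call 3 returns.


Answer: 1738-11-30

Derivation:
>> datewheel markday(d: 1739-04-19)
<< 1739-04-19
>> datewheel monthend()
<< 1739-04-30
>> datewheel monthhop(n: -5)
<< 1738-11-30
>> datewheel monthhop(n: 31)
<< 1741-06-30
>> datewheel dayname()
<< Friday
>> datewheel markday(d: 2080-07-04)
<< 2080-07-04


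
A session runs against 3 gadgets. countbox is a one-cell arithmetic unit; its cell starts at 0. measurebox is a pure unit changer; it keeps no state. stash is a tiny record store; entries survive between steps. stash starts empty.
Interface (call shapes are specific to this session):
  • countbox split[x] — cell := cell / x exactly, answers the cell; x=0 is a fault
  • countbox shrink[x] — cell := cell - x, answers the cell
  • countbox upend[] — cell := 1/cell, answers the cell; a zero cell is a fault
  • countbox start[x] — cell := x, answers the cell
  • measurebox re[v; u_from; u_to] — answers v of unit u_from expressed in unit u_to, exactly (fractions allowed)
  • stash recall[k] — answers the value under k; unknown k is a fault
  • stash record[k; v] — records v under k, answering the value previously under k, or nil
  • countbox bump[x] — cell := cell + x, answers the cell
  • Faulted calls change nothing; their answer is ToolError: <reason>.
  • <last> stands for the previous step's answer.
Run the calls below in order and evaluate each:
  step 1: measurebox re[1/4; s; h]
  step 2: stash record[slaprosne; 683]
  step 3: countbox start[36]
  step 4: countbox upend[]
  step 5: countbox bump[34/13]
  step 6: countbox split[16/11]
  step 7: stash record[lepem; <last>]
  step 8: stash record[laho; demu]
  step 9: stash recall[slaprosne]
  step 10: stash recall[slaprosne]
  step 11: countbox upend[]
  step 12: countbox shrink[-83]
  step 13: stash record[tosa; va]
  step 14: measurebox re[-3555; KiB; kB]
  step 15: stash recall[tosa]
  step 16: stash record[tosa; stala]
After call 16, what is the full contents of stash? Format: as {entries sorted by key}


Answer: {laho=demu, lepem=13607/7488, slaprosne=683, tosa=stala}

Derivation:
~$ measurebox re 1/4 s h
  1/14400
~$ stash record slaprosne 683
  nil
~$ countbox start 36
  36
~$ countbox upend
  1/36
~$ countbox bump 34/13
  1237/468
~$ countbox split 16/11
  13607/7488
~$ stash record lepem <last>
  nil
~$ stash record laho demu
  nil
~$ stash recall slaprosne
  683
~$ stash recall slaprosne
  683
~$ countbox upend
  7488/13607
~$ countbox shrink -83
  1136869/13607
~$ stash record tosa va
  nil
~$ measurebox re -3555 KiB kB
  -91008/25
~$ stash recall tosa
  va
~$ stash record tosa stala
  va


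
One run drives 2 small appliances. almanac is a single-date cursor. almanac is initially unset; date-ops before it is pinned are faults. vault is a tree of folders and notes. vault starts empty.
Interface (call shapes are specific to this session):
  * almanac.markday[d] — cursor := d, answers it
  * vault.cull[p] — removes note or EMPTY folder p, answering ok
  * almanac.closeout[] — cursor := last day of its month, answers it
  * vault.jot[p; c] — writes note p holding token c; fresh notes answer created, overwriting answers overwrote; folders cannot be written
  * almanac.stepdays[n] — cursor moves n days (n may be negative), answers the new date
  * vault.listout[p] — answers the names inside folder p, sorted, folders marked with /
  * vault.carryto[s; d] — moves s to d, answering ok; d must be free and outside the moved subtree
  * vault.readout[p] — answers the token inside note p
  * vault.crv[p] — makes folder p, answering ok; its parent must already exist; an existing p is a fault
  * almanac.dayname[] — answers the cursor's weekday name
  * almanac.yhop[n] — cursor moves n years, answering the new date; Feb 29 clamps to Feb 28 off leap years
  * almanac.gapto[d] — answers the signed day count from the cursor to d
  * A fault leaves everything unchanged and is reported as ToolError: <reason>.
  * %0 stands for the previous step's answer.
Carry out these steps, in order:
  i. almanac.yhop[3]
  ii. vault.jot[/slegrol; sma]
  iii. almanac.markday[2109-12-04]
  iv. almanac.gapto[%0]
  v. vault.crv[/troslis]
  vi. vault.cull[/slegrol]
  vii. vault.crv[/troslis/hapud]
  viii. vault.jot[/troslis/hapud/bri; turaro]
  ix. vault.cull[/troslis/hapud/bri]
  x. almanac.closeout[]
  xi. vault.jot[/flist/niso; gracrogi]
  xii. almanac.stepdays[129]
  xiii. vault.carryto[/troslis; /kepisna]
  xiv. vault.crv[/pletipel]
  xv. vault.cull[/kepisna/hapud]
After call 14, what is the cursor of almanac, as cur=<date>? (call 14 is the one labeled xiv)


Answer: cur=2110-05-09

Derivation:
I invoke almanac.yhop passing n: 3, which returns ToolError: no date set.
Now I run vault.jot passing p: /slegrol, c: sma, → created.
Invoking almanac.markday passing d: 2109-12-04, and observe 2109-12-04.
Invoking almanac.gapto passing d: %0, and observe 0.
I run vault.crv passing p: /troslis, yielding ok.
Calling vault.cull passing p: /slegrol, → ok.
Next I call vault.crv passing p: /troslis/hapud, giving ok.
Next I call vault.jot passing p: /troslis/hapud/bri, c: turaro, giving created.
I invoke vault.cull passing p: /troslis/hapud/bri, — result: ok.
I use almanac.closeout(), and get 2109-12-31.
I call vault.jot passing p: /flist/niso, c: gracrogi: ToolError: no parent.
I run almanac.stepdays passing n: 129, — result: 2110-05-09.
I invoke vault.carryto passing s: /troslis, d: /kepisna, giving ok.
I invoke vault.crv passing p: /pletipel, and see ok.
Invoking vault.cull passing p: /kepisna/hapud, and observe ok.


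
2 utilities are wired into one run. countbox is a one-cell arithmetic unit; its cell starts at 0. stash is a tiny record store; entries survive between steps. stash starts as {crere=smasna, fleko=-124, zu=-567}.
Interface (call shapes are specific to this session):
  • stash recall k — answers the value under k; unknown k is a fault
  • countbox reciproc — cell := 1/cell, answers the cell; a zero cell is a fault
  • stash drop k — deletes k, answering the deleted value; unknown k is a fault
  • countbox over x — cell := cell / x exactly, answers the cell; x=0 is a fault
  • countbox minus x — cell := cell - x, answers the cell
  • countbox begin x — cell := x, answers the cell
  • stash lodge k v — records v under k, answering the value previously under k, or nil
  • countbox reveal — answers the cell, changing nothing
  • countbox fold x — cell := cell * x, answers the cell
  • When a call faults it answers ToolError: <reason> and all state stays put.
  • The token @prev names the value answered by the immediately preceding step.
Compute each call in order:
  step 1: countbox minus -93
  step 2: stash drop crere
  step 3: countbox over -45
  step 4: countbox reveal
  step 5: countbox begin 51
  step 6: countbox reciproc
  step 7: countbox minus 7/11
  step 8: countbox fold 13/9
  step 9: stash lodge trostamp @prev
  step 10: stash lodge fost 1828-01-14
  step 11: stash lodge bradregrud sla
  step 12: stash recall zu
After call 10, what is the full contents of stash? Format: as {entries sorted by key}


Answer: {fleko=-124, fost=1828-01-14, trostamp=-4498/5049, zu=-567}

Derivation:
~$ countbox minus x: -93
[out] 93
~$ stash drop k: crere
[out] smasna
~$ countbox over x: -45
[out] -31/15
~$ countbox reveal
[out] -31/15
~$ countbox begin x: 51
[out] 51
~$ countbox reciproc
[out] 1/51
~$ countbox minus x: 7/11
[out] -346/561
~$ countbox fold x: 13/9
[out] -4498/5049
~$ stash lodge k: trostamp v: @prev
[out] nil
~$ stash lodge k: fost v: 1828-01-14
[out] nil
~$ stash lodge k: bradregrud v: sla
[out] nil
~$ stash recall k: zu
[out] -567


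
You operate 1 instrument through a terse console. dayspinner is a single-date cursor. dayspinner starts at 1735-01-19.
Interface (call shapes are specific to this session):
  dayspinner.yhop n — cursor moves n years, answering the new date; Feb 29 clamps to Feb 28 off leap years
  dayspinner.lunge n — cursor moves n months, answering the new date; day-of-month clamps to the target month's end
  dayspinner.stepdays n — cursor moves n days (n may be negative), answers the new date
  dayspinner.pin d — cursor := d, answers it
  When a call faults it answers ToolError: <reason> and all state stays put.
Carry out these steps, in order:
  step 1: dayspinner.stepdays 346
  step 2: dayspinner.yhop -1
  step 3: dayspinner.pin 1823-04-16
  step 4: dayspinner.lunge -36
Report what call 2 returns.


Answer: 1734-12-31

Derivation:
# stepdays(n→346) => 1735-12-31
# yhop(n→-1) => 1734-12-31
# pin(d→1823-04-16) => 1823-04-16
# lunge(n→-36) => 1820-04-16


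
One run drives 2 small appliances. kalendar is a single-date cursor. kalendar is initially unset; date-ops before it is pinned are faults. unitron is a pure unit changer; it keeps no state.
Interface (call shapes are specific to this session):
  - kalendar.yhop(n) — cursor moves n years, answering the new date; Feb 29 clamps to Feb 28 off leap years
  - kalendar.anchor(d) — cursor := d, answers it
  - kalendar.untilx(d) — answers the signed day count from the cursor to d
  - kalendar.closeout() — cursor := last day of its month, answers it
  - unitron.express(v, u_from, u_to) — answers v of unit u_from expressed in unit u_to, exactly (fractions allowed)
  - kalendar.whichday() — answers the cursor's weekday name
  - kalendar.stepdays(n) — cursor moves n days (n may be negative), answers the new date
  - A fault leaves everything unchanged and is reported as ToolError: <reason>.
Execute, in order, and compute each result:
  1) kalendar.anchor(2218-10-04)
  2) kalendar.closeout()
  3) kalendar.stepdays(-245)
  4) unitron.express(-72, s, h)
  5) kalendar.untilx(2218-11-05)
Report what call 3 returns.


Answer: 2218-02-28

Derivation:
! kalendar.anchor(d='2218-10-04') => 2218-10-04
! kalendar.closeout() => 2218-10-31
! kalendar.stepdays(n='-245') => 2218-02-28
! unitron.express(v='-72', u_from='s', u_to='h') => -1/50
! kalendar.untilx(d='2218-11-05') => 250


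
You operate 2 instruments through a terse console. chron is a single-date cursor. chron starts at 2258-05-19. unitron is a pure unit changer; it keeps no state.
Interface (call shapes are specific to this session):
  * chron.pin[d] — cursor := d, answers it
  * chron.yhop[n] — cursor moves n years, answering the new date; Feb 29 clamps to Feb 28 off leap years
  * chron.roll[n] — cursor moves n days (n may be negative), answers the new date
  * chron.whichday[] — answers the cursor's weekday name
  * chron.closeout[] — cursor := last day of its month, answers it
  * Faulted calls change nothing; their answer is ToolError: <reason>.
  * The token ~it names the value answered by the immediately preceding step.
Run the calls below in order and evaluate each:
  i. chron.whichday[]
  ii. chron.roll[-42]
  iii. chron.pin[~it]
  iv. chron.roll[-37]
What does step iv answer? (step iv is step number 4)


·→ whichday()
·← Wednesday
·→ roll(n=-42)
·← 2258-04-07
·→ pin(d=~it)
·← 2258-04-07
·→ roll(n=-37)
·← 2258-03-01

Answer: 2258-03-01


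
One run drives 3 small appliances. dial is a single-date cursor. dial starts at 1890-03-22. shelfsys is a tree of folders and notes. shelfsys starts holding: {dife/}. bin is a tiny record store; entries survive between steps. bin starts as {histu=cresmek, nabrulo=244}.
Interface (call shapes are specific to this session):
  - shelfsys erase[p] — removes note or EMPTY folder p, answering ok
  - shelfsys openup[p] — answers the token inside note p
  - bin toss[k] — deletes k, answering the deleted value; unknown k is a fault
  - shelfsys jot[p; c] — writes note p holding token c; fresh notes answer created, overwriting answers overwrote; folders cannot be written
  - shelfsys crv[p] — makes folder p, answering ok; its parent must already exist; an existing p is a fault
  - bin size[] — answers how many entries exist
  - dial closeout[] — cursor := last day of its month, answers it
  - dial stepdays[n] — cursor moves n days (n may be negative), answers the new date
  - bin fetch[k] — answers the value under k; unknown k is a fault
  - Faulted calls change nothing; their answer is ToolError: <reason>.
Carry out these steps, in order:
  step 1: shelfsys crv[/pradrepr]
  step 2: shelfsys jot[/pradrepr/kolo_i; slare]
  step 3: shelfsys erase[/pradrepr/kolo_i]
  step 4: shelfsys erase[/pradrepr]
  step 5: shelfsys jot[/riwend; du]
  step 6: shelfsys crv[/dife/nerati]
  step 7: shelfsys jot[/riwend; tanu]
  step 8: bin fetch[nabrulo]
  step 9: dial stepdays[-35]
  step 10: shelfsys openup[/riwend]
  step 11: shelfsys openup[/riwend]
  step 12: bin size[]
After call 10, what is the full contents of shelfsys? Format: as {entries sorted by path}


Answer: {dife/, dife/nerati/, riwend=tanu}

Derivation:
! shelfsys crv(/pradrepr) : ok
! shelfsys jot(/pradrepr/kolo_i, slare) : created
! shelfsys erase(/pradrepr/kolo_i) : ok
! shelfsys erase(/pradrepr) : ok
! shelfsys jot(/riwend, du) : created
! shelfsys crv(/dife/nerati) : ok
! shelfsys jot(/riwend, tanu) : overwrote
! bin fetch(nabrulo) : 244
! dial stepdays(-35) : 1890-02-15
! shelfsys openup(/riwend) : tanu
! shelfsys openup(/riwend) : tanu
! bin size() : 2


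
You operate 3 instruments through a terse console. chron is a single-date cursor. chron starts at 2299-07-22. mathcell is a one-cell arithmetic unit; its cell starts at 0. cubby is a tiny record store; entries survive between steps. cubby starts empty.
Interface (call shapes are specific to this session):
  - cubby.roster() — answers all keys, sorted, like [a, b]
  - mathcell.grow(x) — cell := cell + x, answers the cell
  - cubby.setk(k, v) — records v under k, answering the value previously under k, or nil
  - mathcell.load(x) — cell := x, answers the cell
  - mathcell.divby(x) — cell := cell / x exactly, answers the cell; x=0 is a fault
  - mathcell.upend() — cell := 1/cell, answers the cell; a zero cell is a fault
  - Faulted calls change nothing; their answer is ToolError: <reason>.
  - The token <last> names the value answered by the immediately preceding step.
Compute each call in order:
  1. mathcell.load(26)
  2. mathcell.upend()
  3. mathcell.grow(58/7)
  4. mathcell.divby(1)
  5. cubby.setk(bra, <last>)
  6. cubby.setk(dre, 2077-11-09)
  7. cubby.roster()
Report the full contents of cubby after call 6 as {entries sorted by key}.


~$ mathcell.load x=26
  26
~$ mathcell.upend
  1/26
~$ mathcell.grow x=58/7
  1515/182
~$ mathcell.divby x=1
  1515/182
~$ cubby.setk k=bra v=<last>
  nil
~$ cubby.setk k=dre v=2077-11-09
  nil
~$ cubby.roster
  [bra, dre]

Answer: {bra=1515/182, dre=2077-11-09}


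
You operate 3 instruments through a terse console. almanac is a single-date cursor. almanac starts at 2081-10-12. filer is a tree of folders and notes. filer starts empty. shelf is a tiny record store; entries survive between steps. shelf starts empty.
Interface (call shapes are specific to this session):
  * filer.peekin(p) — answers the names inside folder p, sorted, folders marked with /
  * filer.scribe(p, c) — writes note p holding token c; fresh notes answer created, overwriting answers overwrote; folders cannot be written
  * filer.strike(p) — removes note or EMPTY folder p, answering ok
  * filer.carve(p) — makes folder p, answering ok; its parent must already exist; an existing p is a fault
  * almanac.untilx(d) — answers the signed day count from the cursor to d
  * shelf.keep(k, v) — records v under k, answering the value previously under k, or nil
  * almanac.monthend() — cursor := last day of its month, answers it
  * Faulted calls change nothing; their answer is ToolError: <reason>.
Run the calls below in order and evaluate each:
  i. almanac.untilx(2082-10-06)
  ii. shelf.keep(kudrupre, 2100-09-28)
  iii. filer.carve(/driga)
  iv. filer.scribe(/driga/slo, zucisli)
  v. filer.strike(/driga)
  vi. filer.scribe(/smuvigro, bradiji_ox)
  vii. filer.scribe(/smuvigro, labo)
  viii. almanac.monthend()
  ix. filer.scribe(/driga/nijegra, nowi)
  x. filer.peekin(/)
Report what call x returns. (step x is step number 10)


Answer: [driga/, smuvigro]

Derivation:
→ almanac.untilx(d='2082-10-06')
← 359
→ shelf.keep(k='kudrupre', v='2100-09-28')
← nil
→ filer.carve(p='/driga')
← ok
→ filer.scribe(p='/driga/slo', c='zucisli')
← created
→ filer.strike(p='/driga')
← ToolError: not empty
→ filer.scribe(p='/smuvigro', c='bradiji_ox')
← created
→ filer.scribe(p='/smuvigro', c='labo')
← overwrote
→ almanac.monthend()
← 2081-10-31
→ filer.scribe(p='/driga/nijegra', c='nowi')
← created
→ filer.peekin(p='/')
← [driga/, smuvigro]


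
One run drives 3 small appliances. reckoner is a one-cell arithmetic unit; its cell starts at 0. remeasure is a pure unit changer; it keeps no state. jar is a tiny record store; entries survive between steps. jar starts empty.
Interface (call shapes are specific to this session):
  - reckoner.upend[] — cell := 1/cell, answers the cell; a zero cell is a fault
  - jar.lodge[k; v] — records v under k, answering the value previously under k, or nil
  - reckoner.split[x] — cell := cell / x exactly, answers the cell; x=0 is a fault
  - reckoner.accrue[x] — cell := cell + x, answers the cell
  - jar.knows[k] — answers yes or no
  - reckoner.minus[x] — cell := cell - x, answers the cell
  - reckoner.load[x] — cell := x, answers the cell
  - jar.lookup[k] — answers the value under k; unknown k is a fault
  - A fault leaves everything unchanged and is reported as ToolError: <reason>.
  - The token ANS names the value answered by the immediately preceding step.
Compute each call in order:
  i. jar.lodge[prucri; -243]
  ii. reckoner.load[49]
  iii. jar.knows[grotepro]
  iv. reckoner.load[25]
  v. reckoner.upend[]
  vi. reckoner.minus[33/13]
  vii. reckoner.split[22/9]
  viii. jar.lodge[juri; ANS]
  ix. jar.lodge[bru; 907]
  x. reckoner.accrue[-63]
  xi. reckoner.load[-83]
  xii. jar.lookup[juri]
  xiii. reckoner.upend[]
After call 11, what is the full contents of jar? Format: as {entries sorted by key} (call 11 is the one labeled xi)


Answer: {bru=907, juri=-3654/3575, prucri=-243}

Derivation:
I run lodge passing k→prucri, v→-243, — result: nil.
I call load passing x→49, → 49.
I run knows passing k→grotepro, and get no.
Using load passing x→25, and observe 25.
I invoke upend(), yielding 1/25.
Then minus passing x→33/13, and get -812/325.
Then split passing x→22/9: -3654/3575.
I invoke lodge passing k→juri, v→ANS, — result: nil.
Using lodge passing k→bru, v→907, and observe nil.
I invoke accrue passing x→-63, — result: -228879/3575.
I use load passing x→-83, and get -83.
Invoking lookup passing k→juri, and get -3654/3575.
I try upend(), which returns -1/83.


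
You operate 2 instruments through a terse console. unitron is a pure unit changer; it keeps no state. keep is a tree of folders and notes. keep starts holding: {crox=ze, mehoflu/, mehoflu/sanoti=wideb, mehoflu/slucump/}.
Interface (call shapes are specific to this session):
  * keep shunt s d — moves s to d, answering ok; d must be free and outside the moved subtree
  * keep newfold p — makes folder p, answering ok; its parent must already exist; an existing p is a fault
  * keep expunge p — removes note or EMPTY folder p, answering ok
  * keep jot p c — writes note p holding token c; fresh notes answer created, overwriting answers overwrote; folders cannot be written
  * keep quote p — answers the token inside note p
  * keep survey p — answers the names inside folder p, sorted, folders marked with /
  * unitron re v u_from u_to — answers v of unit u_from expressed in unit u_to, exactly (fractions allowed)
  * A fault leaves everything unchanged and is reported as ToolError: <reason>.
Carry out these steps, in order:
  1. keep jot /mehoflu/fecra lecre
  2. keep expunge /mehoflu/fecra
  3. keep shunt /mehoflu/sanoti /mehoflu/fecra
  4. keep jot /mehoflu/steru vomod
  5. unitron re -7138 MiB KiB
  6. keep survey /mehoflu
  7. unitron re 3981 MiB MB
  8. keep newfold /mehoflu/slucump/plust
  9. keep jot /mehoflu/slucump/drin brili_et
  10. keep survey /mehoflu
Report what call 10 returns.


Then keep jot passing /mehoflu/fecra, lecre, — result: created.
Then keep expunge passing /mehoflu/fecra, → ok.
I run keep shunt passing /mehoflu/sanoti, /mehoflu/fecra, giving ok.
Next I call keep jot passing /mehoflu/steru, vomod, giving created.
Using unitron re passing -7138, MiB, KiB, → -7309312.
Now I run keep survey passing /mehoflu, and observe [fecra, slucump/, steru].
I try unitron re passing 3981, MiB, MB, yielding 65224704/15625.
Using keep newfold passing /mehoflu/slucump/plust, which returns ok.
Next I call keep jot passing /mehoflu/slucump/drin, brili_et, and see created.
Using keep survey passing /mehoflu, → [fecra, slucump/, steru].

Answer: [fecra, slucump/, steru]


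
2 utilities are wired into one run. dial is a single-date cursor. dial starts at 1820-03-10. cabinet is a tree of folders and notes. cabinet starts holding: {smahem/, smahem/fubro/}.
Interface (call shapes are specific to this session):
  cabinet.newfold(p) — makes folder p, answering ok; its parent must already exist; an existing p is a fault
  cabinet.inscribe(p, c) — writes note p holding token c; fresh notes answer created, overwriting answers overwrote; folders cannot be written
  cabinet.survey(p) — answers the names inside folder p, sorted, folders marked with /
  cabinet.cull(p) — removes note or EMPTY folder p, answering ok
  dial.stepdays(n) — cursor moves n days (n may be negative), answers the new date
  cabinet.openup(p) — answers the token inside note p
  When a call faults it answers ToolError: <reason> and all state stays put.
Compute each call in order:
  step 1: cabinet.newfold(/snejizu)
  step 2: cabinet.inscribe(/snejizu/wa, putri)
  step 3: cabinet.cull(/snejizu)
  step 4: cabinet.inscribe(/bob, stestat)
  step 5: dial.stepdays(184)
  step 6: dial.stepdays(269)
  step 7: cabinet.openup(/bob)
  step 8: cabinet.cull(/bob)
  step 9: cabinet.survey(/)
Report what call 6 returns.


% cabinet.newfold p=/snejizu
[out] ok
% cabinet.inscribe p=/snejizu/wa c=putri
[out] created
% cabinet.cull p=/snejizu
[out] ToolError: not empty
% cabinet.inscribe p=/bob c=stestat
[out] created
% dial.stepdays n=184
[out] 1820-09-10
% dial.stepdays n=269
[out] 1821-06-06
% cabinet.openup p=/bob
[out] stestat
% cabinet.cull p=/bob
[out] ok
% cabinet.survey p=/
[out] [smahem/, snejizu/]

Answer: 1821-06-06


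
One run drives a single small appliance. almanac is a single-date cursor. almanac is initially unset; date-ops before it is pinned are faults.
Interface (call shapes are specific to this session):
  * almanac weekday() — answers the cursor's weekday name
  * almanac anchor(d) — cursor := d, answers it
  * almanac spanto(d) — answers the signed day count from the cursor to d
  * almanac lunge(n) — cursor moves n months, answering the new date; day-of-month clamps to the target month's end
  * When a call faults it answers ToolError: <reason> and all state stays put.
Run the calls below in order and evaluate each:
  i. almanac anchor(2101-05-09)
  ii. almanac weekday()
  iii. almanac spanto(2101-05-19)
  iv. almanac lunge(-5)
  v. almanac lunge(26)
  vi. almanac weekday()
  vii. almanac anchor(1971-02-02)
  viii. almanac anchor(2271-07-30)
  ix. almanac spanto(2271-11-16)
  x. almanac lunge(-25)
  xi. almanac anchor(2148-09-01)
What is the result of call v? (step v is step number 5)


Then almanac anchor passing 2101-05-09, yielding 2101-05-09.
Then almanac weekday(): Monday.
I use almanac spanto passing 2101-05-19, which returns 10.
I use almanac lunge passing -5, → 2100-12-09.
I run almanac lunge passing 26, giving 2103-02-09.
I run almanac weekday: Friday.
Next I call almanac anchor passing 1971-02-02, and see 1971-02-02.
Using almanac anchor passing 2271-07-30, yielding 2271-07-30.
I run almanac spanto passing 2271-11-16, and observe 109.
I run almanac lunge passing -25: 2269-06-30.
I use almanac anchor passing 2148-09-01, yielding 2148-09-01.

Answer: 2103-02-09


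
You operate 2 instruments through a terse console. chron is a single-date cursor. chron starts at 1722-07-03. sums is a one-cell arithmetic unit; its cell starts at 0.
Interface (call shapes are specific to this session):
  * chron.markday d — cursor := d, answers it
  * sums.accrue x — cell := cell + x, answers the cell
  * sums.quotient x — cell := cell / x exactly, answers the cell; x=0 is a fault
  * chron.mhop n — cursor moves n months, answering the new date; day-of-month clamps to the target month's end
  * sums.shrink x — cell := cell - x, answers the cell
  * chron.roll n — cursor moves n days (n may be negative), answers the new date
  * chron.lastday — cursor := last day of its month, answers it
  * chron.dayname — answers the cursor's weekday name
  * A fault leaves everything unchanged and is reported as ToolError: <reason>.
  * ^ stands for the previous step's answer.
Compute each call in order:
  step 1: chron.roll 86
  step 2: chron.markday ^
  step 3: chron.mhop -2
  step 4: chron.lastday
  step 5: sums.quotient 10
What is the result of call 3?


Answer: 1722-07-27

Derivation:
[in] chron.roll n: 86
= 1722-09-27
[in] chron.markday d: ^
= 1722-09-27
[in] chron.mhop n: -2
= 1722-07-27
[in] chron.lastday
= 1722-07-31
[in] sums.quotient x: 10
= 0


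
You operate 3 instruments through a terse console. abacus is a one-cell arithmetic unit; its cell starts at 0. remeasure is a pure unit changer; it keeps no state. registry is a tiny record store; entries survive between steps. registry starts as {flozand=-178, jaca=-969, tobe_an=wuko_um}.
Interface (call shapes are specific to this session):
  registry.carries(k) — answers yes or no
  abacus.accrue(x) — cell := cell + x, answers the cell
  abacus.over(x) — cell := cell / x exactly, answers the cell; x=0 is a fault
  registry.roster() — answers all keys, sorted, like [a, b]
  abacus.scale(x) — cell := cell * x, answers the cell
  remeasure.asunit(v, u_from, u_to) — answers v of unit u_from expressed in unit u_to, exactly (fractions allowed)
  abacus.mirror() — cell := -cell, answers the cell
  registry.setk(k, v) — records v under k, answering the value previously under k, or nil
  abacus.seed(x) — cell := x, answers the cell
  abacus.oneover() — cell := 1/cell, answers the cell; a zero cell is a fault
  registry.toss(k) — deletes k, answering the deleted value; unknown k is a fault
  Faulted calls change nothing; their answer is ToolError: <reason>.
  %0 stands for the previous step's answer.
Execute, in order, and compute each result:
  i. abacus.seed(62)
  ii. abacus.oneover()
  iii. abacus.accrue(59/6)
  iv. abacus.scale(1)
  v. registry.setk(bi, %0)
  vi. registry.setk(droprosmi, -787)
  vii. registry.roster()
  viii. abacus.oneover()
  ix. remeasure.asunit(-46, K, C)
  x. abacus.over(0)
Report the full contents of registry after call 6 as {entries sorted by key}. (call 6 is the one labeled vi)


;; 1. abacus.seed(x=62) ~> 62
;; 2. abacus.oneover() ~> 1/62
;; 3. abacus.accrue(x=59/6) ~> 916/93
;; 4. abacus.scale(x=1) ~> 916/93
;; 5. registry.setk(k=bi, v=%0) ~> nil
;; 6. registry.setk(k=droprosmi, v=-787) ~> nil
;; 7. registry.roster() ~> [bi, droprosmi, flozand, jaca, tobe_an]
;; 8. abacus.oneover() ~> 93/916
;; 9. remeasure.asunit(v=-46, u_from=K, u_to=C) ~> -6383/20
;; 10. abacus.over(x=0) ~> ToolError: division by zero

Answer: {bi=916/93, droprosmi=-787, flozand=-178, jaca=-969, tobe_an=wuko_um}


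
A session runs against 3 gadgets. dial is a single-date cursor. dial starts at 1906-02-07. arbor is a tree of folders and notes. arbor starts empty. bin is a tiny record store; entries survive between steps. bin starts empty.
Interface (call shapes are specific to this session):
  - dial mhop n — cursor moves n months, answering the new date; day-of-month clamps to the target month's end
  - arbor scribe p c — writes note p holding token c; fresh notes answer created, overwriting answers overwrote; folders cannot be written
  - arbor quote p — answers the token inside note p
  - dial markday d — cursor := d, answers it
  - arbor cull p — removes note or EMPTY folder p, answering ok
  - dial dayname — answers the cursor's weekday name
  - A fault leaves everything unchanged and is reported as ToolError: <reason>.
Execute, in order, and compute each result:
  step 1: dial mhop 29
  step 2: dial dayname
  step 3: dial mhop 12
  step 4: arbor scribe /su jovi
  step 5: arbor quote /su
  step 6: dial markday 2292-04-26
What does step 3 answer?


Answer: 1909-07-07

Derivation:
% 1. dial mhop(n=29) == 1908-07-07
% 2. dial dayname() == Tuesday
% 3. dial mhop(n=12) == 1909-07-07
% 4. arbor scribe(p=/su, c=jovi) == created
% 5. arbor quote(p=/su) == jovi
% 6. dial markday(d=2292-04-26) == 2292-04-26


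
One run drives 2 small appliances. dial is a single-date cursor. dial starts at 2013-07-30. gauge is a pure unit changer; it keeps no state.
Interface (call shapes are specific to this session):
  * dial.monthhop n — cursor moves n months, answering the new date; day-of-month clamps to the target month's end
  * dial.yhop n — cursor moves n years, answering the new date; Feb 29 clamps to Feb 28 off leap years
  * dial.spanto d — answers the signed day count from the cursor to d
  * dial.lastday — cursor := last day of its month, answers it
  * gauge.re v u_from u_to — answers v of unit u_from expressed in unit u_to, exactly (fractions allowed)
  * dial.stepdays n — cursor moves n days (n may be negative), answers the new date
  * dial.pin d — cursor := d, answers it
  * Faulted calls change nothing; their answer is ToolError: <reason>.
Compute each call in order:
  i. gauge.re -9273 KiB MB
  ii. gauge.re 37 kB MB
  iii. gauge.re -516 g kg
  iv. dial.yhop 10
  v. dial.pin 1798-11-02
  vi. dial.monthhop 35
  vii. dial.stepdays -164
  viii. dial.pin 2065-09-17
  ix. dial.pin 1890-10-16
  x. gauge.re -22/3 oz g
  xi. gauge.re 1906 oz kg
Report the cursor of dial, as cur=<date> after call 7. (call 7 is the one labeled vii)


>> gauge.re(v='-9273', u_from='KiB', u_to='MB')
<< -148368/15625
>> gauge.re(v='37', u_from='kB', u_to='MB')
<< 37/1000
>> gauge.re(v='-516', u_from='g', u_to='kg')
<< -129/250
>> dial.yhop(n='10')
<< 2023-07-30
>> dial.pin(d='1798-11-02')
<< 1798-11-02
>> dial.monthhop(n='35')
<< 1801-10-02
>> dial.stepdays(n='-164')
<< 1801-04-21
>> dial.pin(d='2065-09-17')
<< 2065-09-17
>> dial.pin(d='1890-10-16')
<< 1890-10-16
>> gauge.re(v='-22/3', u_from='oz', u_to='g')
<< -498951607/2400000
>> gauge.re(v='1906', u_from='oz', u_to='kg')
<< 43227352861/800000000

Answer: cur=1801-04-21


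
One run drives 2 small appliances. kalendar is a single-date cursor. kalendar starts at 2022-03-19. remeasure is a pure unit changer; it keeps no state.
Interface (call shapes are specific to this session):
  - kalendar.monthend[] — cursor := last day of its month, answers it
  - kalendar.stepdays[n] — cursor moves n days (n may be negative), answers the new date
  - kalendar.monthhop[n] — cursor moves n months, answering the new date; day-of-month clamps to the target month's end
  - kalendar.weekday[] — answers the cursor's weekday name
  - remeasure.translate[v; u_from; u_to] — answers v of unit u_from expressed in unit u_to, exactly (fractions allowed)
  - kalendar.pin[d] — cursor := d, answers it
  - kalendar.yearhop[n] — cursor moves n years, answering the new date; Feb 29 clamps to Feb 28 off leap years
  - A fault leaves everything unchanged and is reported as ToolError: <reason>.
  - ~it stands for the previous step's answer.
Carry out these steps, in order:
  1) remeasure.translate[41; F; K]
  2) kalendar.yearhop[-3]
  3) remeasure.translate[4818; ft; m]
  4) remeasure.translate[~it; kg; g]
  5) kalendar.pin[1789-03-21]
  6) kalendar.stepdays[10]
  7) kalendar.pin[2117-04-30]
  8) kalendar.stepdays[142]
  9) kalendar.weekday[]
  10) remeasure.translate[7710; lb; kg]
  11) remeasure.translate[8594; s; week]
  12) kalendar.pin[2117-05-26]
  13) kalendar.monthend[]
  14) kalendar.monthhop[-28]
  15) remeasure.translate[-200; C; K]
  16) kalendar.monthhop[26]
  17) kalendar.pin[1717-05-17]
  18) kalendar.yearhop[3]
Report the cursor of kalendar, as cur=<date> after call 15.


Answer: cur=2115-01-31

Derivation:
! 1. translate(41, F, K) == 5563/20
! 2. yearhop(-3) == 2019-03-19
! 3. translate(4818, ft, m) == 917829/625
! 4. translate(~it, kg, g) == 7342632/5
! 5. pin(1789-03-21) == 1789-03-21
! 6. stepdays(10) == 1789-03-31
! 7. pin(2117-04-30) == 2117-04-30
! 8. stepdays(142) == 2117-09-19
! 9. weekday() == Sunday
! 10. translate(7710, lb, kg) == 34971971727/10000000
! 11. translate(8594, s, week) == 4297/302400
! 12. pin(2117-05-26) == 2117-05-26
! 13. monthend() == 2117-05-31
! 14. monthhop(-28) == 2115-01-31
! 15. translate(-200, C, K) == 1463/20
! 16. monthhop(26) == 2117-03-31
! 17. pin(1717-05-17) == 1717-05-17
! 18. yearhop(3) == 1720-05-17


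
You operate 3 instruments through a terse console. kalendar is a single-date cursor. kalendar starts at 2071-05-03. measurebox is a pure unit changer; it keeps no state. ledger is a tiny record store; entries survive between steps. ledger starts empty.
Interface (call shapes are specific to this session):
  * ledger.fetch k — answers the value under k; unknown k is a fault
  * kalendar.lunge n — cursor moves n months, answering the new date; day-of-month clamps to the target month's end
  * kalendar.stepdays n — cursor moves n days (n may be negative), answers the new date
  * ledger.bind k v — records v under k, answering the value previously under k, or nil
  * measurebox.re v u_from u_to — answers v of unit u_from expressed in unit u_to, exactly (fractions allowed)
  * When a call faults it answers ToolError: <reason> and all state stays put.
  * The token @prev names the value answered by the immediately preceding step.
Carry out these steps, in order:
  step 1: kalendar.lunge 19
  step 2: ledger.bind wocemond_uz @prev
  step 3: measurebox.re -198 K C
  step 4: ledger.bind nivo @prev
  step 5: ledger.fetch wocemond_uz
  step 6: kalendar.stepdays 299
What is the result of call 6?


Act: kalendar.lunge[n→19]
Obs: 2072-12-03
Act: ledger.bind[k→wocemond_uz; v→@prev]
Obs: nil
Act: measurebox.re[v→-198; u_from→K; u_to→C]
Obs: -9423/20
Act: ledger.bind[k→nivo; v→@prev]
Obs: nil
Act: ledger.fetch[k→wocemond_uz]
Obs: 2072-12-03
Act: kalendar.stepdays[n→299]
Obs: 2073-09-28

Answer: 2073-09-28


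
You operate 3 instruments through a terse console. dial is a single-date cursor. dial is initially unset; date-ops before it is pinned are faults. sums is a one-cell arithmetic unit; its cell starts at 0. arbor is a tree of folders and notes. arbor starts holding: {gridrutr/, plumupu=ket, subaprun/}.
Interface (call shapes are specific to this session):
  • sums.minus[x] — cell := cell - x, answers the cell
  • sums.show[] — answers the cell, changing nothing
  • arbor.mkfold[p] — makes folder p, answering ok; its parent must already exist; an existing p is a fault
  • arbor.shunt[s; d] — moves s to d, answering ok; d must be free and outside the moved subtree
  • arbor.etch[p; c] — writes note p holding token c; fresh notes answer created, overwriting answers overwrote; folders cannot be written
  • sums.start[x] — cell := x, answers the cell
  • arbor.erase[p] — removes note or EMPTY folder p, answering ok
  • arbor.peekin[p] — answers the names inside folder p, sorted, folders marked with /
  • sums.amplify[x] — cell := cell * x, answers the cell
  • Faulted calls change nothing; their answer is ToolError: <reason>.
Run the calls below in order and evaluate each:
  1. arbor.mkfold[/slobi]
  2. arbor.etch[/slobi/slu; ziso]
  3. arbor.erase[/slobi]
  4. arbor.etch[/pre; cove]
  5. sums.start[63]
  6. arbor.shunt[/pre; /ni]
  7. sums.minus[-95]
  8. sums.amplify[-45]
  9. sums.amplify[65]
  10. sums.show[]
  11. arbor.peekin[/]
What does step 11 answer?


Answer: [gridrutr/, ni, plumupu, slobi/, subaprun/]

Derivation:
Act: mkfold[/slobi]
Obs: ok
Act: etch[/slobi/slu; ziso]
Obs: created
Act: erase[/slobi]
Obs: ToolError: not empty
Act: etch[/pre; cove]
Obs: created
Act: start[63]
Obs: 63
Act: shunt[/pre; /ni]
Obs: ok
Act: minus[-95]
Obs: 158
Act: amplify[-45]
Obs: -7110
Act: amplify[65]
Obs: -462150
Act: show[]
Obs: -462150
Act: peekin[/]
Obs: [gridrutr/, ni, plumupu, slobi/, subaprun/]


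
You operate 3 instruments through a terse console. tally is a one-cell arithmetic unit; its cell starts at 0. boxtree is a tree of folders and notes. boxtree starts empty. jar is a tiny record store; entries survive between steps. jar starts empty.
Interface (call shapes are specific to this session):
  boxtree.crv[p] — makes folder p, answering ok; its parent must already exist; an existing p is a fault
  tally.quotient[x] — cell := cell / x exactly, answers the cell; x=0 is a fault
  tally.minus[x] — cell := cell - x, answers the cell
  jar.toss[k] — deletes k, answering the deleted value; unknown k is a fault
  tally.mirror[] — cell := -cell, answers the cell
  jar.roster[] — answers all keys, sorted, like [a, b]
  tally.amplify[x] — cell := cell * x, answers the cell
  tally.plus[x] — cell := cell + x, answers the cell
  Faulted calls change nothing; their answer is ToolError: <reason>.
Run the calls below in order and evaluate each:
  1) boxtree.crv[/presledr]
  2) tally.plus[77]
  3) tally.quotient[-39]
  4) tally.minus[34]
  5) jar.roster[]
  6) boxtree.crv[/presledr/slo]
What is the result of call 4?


[in] boxtree.crv p→/presledr
  ok
[in] tally.plus x→77
  77
[in] tally.quotient x→-39
  -77/39
[in] tally.minus x→34
  -1403/39
[in] jar.roster
  []
[in] boxtree.crv p→/presledr/slo
  ok

Answer: -1403/39
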